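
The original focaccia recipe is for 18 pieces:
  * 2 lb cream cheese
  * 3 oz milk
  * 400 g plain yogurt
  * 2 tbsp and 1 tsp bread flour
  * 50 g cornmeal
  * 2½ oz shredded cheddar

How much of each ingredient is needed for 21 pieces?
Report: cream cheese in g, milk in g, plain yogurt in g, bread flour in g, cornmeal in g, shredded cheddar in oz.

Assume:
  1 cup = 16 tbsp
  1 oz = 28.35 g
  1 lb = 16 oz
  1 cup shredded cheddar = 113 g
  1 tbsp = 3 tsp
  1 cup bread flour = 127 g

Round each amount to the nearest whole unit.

cream cheese: 1058 g; milk: 99 g; plain yogurt: 467 g; bread flour: 22 g; cornmeal: 58 g; shredded cheddar: 3 oz

Scaling factor: 21/18 = 7/6.
cream cheese: 2 lb × 7/6 × 16 oz/lb × 28.35 g/oz ≈ 1058 g
milk: 3 oz × 7/6 × 28.35 g/oz ≈ 99 g
plain yogurt: 400 g × 7/6 ≈ 467 g
bread flour: (2 tbsp + 1 tsp = 7/3 tbsp) × 7/6 ÷ 16 tbsp/cup × 127 g/cup ≈ 22 g
cornmeal: 50 g × 7/6 ≈ 58 g
shredded cheddar: 2.5 oz × 7/6 ≈ 3 oz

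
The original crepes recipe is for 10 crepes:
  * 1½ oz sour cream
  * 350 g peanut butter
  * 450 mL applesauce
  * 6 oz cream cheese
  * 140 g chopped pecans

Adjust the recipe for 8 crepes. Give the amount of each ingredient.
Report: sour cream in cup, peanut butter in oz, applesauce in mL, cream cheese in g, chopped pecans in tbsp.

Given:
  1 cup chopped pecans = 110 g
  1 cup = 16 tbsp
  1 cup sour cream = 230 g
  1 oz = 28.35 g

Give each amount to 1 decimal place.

sour cream: 0.1 cup; peanut butter: 9.9 oz; applesauce: 360.0 mL; cream cheese: 136.1 g; chopped pecans: 16.3 tbsp

Scaling factor: 8/10 = 4/5 = 0.8.
sour cream: 1.5 oz × 4/5 × 28.35 g/oz ÷ 230 g/cup ≈ 0.1 cup
peanut butter: 350 g × 4/5 ÷ 28.35 g/oz ≈ 9.9 oz
applesauce: 450 mL × 4/5 = 360.0 mL
cream cheese: 6 oz × 4/5 × 28.35 g/oz ≈ 136.1 g
chopped pecans: 140 g × 4/5 ÷ 110 g/cup × 16 tbsp/cup ≈ 16.3 tbsp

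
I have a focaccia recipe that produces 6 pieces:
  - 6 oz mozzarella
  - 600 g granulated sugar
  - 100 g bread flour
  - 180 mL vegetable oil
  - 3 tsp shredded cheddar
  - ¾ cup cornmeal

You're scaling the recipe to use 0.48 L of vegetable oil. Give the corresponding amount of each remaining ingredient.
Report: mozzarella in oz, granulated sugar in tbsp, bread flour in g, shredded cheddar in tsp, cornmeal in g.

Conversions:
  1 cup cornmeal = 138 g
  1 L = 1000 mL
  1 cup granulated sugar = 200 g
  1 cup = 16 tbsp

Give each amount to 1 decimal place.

mozzarella: 16.0 oz; granulated sugar: 128.0 tbsp; bread flour: 266.7 g; shredded cheddar: 8.0 tsp; cornmeal: 276.0 g

The original recipe has 0.18 L of vegetable oil, so the scaling factor is 0.48 ÷ 0.18 = 8/3.
mozzarella: 6 oz × 8/3 = 16.0 oz
granulated sugar: 600 g × 8/3 ÷ 200 g/cup × 16 tbsp/cup = 128.0 tbsp
bread flour: 100 g × 8/3 ≈ 266.7 g
shredded cheddar: 3 tsp × 8/3 = 8.0 tsp
cornmeal: 0.75 cup × 8/3 × 138 g/cup = 276.0 g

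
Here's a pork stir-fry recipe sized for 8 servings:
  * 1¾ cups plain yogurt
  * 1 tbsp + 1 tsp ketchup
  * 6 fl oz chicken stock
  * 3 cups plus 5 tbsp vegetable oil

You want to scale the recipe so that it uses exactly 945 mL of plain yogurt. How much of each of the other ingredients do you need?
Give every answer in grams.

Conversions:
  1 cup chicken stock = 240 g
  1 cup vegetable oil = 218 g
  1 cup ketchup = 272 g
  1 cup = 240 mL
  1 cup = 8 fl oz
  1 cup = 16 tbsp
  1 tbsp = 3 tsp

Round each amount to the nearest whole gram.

The original recipe has 420 mL of plain yogurt, so the scaling factor is 945 ÷ 420 = 9/4 = 2.25.
ketchup: (1 tbsp + 1 tsp = 4/3 tbsp) × 9/4 ÷ 16 tbsp/cup × 272 g/cup = 51 g
chicken stock: 6 fl oz × 9/4 ÷ 8 fl oz/cup × 240 g/cup = 405 g
vegetable oil: (3 cup + 5 tbsp = 3.3125 cup) × 9/4 × 218 g/cup ≈ 1625 g

ketchup: 51 g; chicken stock: 405 g; vegetable oil: 1625 g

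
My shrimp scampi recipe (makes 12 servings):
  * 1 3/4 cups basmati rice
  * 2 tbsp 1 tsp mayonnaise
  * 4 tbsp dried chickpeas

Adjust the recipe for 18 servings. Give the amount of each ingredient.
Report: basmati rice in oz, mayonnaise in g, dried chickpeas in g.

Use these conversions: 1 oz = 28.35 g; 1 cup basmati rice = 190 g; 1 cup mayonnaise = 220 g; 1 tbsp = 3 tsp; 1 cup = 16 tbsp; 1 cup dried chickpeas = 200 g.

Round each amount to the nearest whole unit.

basmati rice: 18 oz; mayonnaise: 48 g; dried chickpeas: 75 g

Scaling factor: 18/12 = 3/2 = 1.5.
basmati rice: 1.75 cup × 3/2 × 190 g/cup ÷ 28.35 g/oz ≈ 18 oz
mayonnaise: (2 tbsp + 1 tsp = 7/3 tbsp) × 3/2 ÷ 16 tbsp/cup × 220 g/cup ≈ 48 g
dried chickpeas: 4 tbsp × 3/2 ÷ 16 tbsp/cup × 200 g/cup = 75 g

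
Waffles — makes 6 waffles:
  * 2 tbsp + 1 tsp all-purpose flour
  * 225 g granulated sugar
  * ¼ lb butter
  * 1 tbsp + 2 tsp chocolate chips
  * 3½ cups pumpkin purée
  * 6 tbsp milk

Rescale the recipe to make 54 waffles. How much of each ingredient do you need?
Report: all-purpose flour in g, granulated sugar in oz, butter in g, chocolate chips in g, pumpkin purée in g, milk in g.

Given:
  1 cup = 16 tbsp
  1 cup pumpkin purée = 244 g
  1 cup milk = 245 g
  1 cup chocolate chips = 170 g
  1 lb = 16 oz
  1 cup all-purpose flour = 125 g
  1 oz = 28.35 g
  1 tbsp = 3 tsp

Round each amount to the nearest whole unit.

all-purpose flour: 164 g; granulated sugar: 71 oz; butter: 1021 g; chocolate chips: 159 g; pumpkin purée: 7686 g; milk: 827 g

Scaling factor: 54/6 = 9.
all-purpose flour: (2 tbsp + 1 tsp = 7/3 tbsp) × 9 ÷ 16 tbsp/cup × 125 g/cup ≈ 164 g
granulated sugar: 225 g × 9 ÷ 28.35 g/oz ≈ 71 oz
butter: 0.25 lb × 9 × 16 oz/lb × 28.35 g/oz ≈ 1021 g
chocolate chips: (1 tbsp + 2 tsp = 5/3 tbsp) × 9 ÷ 16 tbsp/cup × 170 g/cup ≈ 159 g
pumpkin purée: 3.5 cup × 9 × 244 g/cup = 7686 g
milk: 6 tbsp × 9 ÷ 16 tbsp/cup × 245 g/cup ≈ 827 g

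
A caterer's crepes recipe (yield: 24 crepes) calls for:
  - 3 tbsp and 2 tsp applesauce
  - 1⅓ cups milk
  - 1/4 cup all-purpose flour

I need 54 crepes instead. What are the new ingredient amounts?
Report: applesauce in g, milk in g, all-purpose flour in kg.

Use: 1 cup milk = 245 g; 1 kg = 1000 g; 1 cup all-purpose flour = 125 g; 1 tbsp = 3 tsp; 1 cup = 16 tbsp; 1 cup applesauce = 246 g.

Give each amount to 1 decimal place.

Scaling factor: 54/24 = 9/4 = 2.25.
applesauce: (3 tbsp + 2 tsp = 11/3 tbsp) × 9/4 ÷ 16 tbsp/cup × 246 g/cup ≈ 126.8 g
milk: 4/3 cup × 9/4 × 245 g/cup = 735.0 g
all-purpose flour: 0.25 cup × 9/4 × 125 g/cup ÷ 1000 g/kg ≈ 0.1 kg

applesauce: 126.8 g; milk: 735.0 g; all-purpose flour: 0.1 kg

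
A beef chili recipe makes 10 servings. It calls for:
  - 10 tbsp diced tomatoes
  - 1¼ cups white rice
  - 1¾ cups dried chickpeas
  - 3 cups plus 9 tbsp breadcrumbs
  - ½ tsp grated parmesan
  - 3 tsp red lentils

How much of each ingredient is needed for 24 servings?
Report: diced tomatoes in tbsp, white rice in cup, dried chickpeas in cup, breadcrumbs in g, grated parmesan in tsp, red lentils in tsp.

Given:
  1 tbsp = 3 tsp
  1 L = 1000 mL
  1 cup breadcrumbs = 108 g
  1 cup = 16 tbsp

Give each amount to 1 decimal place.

diced tomatoes: 24.0 tbsp; white rice: 3.0 cup; dried chickpeas: 4.2 cup; breadcrumbs: 923.4 g; grated parmesan: 1.2 tsp; red lentils: 7.2 tsp

Scaling factor: 24/10 = 12/5 = 2.4.
diced tomatoes: 10 tbsp × 12/5 = 24.0 tbsp
white rice: 1.25 cup × 12/5 = 3.0 cup
dried chickpeas: 1.75 cup × 12/5 = 4.2 cup
breadcrumbs: (3 cup + 9 tbsp = 3.5625 cup) × 12/5 × 108 g/cup = 923.4 g
grated parmesan: 0.5 tsp × 12/5 = 1.2 tsp
red lentils: 3 tsp × 12/5 = 7.2 tsp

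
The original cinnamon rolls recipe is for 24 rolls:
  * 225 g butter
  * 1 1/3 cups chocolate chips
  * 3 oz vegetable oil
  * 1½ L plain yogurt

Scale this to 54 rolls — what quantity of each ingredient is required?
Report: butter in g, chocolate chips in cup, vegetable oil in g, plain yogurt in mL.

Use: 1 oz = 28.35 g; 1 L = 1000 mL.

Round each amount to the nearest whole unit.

Scaling factor: 54/24 = 9/4 = 2.25.
butter: 225 g × 9/4 ≈ 506 g
chocolate chips: 4/3 cup × 9/4 = 3 cup
vegetable oil: 3 oz × 9/4 × 28.35 g/oz ≈ 191 g
plain yogurt: 1.5 L × 9/4 × 1000 mL/L = 3375 mL

butter: 506 g; chocolate chips: 3 cup; vegetable oil: 191 g; plain yogurt: 3375 mL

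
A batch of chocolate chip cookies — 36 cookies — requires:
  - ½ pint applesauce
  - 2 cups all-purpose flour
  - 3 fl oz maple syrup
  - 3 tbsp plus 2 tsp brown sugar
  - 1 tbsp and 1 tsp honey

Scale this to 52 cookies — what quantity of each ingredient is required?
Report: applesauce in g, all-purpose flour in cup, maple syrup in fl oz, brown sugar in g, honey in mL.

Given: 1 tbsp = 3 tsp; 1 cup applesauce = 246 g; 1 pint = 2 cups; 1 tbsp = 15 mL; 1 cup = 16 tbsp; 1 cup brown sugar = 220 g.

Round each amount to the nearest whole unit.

Scaling factor: 52/36 = 13/9.
applesauce: 0.5 pint × 13/9 × 2 cup/pint × 246 g/cup ≈ 355 g
all-purpose flour: 2 cup × 13/9 ≈ 3 cup
maple syrup: 3 fl oz × 13/9 ≈ 4 fl oz
brown sugar: (3 tbsp + 2 tsp = 11/3 tbsp) × 13/9 ÷ 16 tbsp/cup × 220 g/cup ≈ 73 g
honey: (1 tbsp + 1 tsp = 4/3 tbsp) × 13/9 × 15 mL/tbsp ≈ 29 mL

applesauce: 355 g; all-purpose flour: 3 cup; maple syrup: 4 fl oz; brown sugar: 73 g; honey: 29 mL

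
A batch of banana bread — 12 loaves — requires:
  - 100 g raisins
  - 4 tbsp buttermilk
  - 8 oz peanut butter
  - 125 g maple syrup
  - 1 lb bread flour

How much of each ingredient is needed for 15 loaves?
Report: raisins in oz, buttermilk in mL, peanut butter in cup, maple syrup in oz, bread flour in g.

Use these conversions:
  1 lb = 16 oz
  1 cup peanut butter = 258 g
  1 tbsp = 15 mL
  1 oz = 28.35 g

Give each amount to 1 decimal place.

Scaling factor: 15/12 = 5/4 = 1.25.
raisins: 100 g × 5/4 ÷ 28.35 g/oz ≈ 4.4 oz
buttermilk: 4 tbsp × 5/4 × 15 mL/tbsp = 75.0 mL
peanut butter: 8 oz × 5/4 × 28.35 g/oz ÷ 258 g/cup ≈ 1.1 cup
maple syrup: 125 g × 5/4 ÷ 28.35 g/oz ≈ 5.5 oz
bread flour: 1 lb × 5/4 × 16 oz/lb × 28.35 g/oz = 567.0 g

raisins: 4.4 oz; buttermilk: 75.0 mL; peanut butter: 1.1 cup; maple syrup: 5.5 oz; bread flour: 567.0 g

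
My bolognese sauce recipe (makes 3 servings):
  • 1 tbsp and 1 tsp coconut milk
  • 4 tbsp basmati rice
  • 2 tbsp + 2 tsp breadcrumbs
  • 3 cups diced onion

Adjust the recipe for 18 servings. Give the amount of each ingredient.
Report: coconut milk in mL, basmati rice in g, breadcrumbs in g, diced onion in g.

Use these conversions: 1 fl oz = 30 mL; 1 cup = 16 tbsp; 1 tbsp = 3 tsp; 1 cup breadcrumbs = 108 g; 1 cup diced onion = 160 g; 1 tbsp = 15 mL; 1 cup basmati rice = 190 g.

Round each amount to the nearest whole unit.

coconut milk: 120 mL; basmati rice: 285 g; breadcrumbs: 108 g; diced onion: 2880 g

Scaling factor: 18/3 = 6.
coconut milk: (1 tbsp + 1 tsp = 4/3 tbsp) × 6 × 15 mL/tbsp = 120 mL
basmati rice: 4 tbsp × 6 ÷ 16 tbsp/cup × 190 g/cup = 285 g
breadcrumbs: (2 tbsp + 2 tsp = 8/3 tbsp) × 6 ÷ 16 tbsp/cup × 108 g/cup = 108 g
diced onion: 3 cup × 6 × 160 g/cup = 2880 g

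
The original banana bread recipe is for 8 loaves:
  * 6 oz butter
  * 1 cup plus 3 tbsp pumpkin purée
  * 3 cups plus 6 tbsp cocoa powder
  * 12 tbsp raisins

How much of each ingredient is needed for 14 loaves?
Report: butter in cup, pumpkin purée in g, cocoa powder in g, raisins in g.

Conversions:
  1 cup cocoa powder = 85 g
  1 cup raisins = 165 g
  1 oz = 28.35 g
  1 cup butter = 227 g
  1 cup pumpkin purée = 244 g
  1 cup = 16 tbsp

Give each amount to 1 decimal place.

butter: 1.3 cup; pumpkin purée: 507.1 g; cocoa powder: 502.0 g; raisins: 216.6 g

Scaling factor: 14/8 = 7/4 = 1.75.
butter: 6 oz × 7/4 × 28.35 g/oz ÷ 227 g/cup ≈ 1.3 cup
pumpkin purée: (1 cup + 3 tbsp = 1.1875 cup) × 7/4 × 244 g/cup ≈ 507.1 g
cocoa powder: (3 cup + 6 tbsp = 3.375 cup) × 7/4 × 85 g/cup ≈ 502.0 g
raisins: 12 tbsp × 7/4 ÷ 16 tbsp/cup × 165 g/cup ≈ 216.6 g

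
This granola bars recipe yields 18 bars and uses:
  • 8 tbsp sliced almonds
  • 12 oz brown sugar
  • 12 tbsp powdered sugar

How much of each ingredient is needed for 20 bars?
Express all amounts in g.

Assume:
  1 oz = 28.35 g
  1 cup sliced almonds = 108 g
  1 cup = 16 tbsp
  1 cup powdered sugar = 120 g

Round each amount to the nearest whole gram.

sliced almonds: 60 g; brown sugar: 378 g; powdered sugar: 100 g

Scaling factor: 20/18 = 10/9.
sliced almonds: 8 tbsp × 10/9 ÷ 16 tbsp/cup × 108 g/cup = 60 g
brown sugar: 12 oz × 10/9 × 28.35 g/oz = 378 g
powdered sugar: 12 tbsp × 10/9 ÷ 16 tbsp/cup × 120 g/cup = 100 g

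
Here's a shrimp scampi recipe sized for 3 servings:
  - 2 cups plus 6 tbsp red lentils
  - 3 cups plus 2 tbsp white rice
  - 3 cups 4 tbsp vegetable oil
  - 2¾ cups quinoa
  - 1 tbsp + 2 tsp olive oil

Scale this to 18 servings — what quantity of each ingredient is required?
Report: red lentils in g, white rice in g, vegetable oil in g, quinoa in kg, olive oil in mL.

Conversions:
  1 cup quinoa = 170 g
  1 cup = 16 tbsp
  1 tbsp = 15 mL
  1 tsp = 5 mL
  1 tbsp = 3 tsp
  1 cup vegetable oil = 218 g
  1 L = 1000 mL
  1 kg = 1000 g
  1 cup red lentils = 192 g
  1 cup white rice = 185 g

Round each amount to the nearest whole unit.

Scaling factor: 18/3 = 6.
red lentils: (2 cup + 6 tbsp = 2.375 cup) × 6 × 192 g/cup = 2736 g
white rice: (3 cup + 2 tbsp = 3.125 cup) × 6 × 185 g/cup ≈ 3469 g
vegetable oil: (3 cup + 4 tbsp = 3.25 cup) × 6 × 218 g/cup = 4251 g
quinoa: 2.75 cup × 6 × 170 g/cup ÷ 1000 g/kg ≈ 3 kg
olive oil: (1 tbsp + 2 tsp = 5/3 tbsp) × 6 × 15 mL/tbsp = 150 mL

red lentils: 2736 g; white rice: 3469 g; vegetable oil: 4251 g; quinoa: 3 kg; olive oil: 150 mL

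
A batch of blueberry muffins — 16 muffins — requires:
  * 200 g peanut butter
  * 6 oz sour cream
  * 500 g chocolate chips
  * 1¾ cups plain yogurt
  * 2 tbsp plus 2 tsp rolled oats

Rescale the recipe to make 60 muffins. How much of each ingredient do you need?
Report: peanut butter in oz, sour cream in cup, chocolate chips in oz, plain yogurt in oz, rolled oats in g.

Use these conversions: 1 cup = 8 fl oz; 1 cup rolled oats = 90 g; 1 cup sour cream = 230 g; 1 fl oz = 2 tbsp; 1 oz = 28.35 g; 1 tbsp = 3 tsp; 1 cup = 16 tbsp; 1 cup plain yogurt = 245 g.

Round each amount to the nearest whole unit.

peanut butter: 26 oz; sour cream: 3 cup; chocolate chips: 66 oz; plain yogurt: 57 oz; rolled oats: 56 g

Scaling factor: 60/16 = 15/4 = 3.75.
peanut butter: 200 g × 15/4 ÷ 28.35 g/oz ≈ 26 oz
sour cream: 6 oz × 15/4 × 28.35 g/oz ÷ 230 g/cup ≈ 3 cup
chocolate chips: 500 g × 15/4 ÷ 28.35 g/oz ≈ 66 oz
plain yogurt: 1.75 cup × 15/4 × 245 g/cup ÷ 28.35 g/oz ≈ 57 oz
rolled oats: (2 tbsp + 2 tsp = 8/3 tbsp) × 15/4 ÷ 16 tbsp/cup × 90 g/cup ≈ 56 g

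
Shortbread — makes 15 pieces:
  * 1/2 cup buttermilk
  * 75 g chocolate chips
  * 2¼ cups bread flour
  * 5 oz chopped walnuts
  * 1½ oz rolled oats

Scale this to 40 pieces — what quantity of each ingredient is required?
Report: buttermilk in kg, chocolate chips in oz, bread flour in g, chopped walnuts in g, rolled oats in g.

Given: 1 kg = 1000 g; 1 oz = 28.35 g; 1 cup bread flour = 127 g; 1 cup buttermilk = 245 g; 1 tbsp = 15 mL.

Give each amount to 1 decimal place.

buttermilk: 0.3 kg; chocolate chips: 7.1 oz; bread flour: 762.0 g; chopped walnuts: 378.0 g; rolled oats: 113.4 g

Scaling factor: 40/15 = 8/3.
buttermilk: 0.5 cup × 8/3 × 245 g/cup ÷ 1000 g/kg ≈ 0.3 kg
chocolate chips: 75 g × 8/3 ÷ 28.35 g/oz ≈ 7.1 oz
bread flour: 2.25 cup × 8/3 × 127 g/cup = 762.0 g
chopped walnuts: 5 oz × 8/3 × 28.35 g/oz = 378.0 g
rolled oats: 1.5 oz × 8/3 × 28.35 g/oz = 113.4 g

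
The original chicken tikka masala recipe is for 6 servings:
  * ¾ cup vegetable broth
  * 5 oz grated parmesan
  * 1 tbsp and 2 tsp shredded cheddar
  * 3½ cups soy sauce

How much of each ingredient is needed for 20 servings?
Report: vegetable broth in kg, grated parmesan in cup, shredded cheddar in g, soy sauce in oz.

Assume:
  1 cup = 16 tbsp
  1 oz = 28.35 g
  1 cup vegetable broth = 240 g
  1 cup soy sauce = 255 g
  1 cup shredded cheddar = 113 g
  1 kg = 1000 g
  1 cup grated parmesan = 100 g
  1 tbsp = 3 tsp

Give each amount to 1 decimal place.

vegetable broth: 0.6 kg; grated parmesan: 4.7 cup; shredded cheddar: 39.2 g; soy sauce: 104.9 oz

Scaling factor: 20/6 = 10/3.
vegetable broth: 0.75 cup × 10/3 × 240 g/cup ÷ 1000 g/kg = 0.6 kg
grated parmesan: 5 oz × 10/3 × 28.35 g/oz ÷ 100 g/cup ≈ 4.7 cup
shredded cheddar: (1 tbsp + 2 tsp = 5/3 tbsp) × 10/3 ÷ 16 tbsp/cup × 113 g/cup ≈ 39.2 g
soy sauce: 3.5 cup × 10/3 × 255 g/cup ÷ 28.35 g/oz ≈ 104.9 oz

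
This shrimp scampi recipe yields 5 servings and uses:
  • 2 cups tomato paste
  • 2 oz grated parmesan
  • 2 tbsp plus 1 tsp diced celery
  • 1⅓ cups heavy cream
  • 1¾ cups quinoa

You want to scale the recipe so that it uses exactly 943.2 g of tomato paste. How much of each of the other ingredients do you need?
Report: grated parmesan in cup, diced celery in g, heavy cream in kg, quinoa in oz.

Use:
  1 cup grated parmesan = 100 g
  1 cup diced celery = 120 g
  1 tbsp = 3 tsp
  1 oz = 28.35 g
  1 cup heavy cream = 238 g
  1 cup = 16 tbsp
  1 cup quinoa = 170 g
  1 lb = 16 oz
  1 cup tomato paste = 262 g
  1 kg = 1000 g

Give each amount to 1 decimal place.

grated parmesan: 1.0 cup; diced celery: 31.5 g; heavy cream: 0.6 kg; quinoa: 18.9 oz

The original recipe has 524 g of tomato paste, so the scaling factor is 943.2 ÷ 524 = 9/5 = 1.8.
grated parmesan: 2 oz × 9/5 × 28.35 g/oz ÷ 100 g/cup ≈ 1.0 cup
diced celery: (2 tbsp + 1 tsp = 7/3 tbsp) × 9/5 ÷ 16 tbsp/cup × 120 g/cup = 31.5 g
heavy cream: 4/3 cup × 9/5 × 238 g/cup ÷ 1000 g/kg ≈ 0.6 kg
quinoa: 1.75 cup × 9/5 × 170 g/cup ÷ 28.35 g/oz ≈ 18.9 oz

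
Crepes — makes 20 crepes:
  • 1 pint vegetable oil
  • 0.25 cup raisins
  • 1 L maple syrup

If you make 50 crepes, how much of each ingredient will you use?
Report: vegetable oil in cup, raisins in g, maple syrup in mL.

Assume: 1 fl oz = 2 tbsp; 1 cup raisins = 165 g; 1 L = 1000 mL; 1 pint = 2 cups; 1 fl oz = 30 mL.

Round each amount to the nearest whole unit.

vegetable oil: 5 cup; raisins: 103 g; maple syrup: 2500 mL

Scaling factor: 50/20 = 5/2 = 2.5.
vegetable oil: 1 pint × 5/2 × 2 cup/pint = 5 cup
raisins: 0.25 cup × 5/2 × 165 g/cup ≈ 103 g
maple syrup: 1 L × 5/2 × 1000 mL/L = 2500 mL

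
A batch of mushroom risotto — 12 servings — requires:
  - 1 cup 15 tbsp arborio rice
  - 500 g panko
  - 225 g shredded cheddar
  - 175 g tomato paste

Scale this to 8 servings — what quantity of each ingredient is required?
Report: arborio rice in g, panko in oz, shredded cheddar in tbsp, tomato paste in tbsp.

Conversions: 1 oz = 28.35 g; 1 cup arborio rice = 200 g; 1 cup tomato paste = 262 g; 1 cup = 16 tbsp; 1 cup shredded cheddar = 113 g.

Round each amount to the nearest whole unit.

Scaling factor: 8/12 = 2/3.
arborio rice: (1 cup + 15 tbsp = 1.9375 cup) × 2/3 × 200 g/cup ≈ 258 g
panko: 500 g × 2/3 ÷ 28.35 g/oz ≈ 12 oz
shredded cheddar: 225 g × 2/3 ÷ 113 g/cup × 16 tbsp/cup ≈ 21 tbsp
tomato paste: 175 g × 2/3 ÷ 262 g/cup × 16 tbsp/cup ≈ 7 tbsp

arborio rice: 258 g; panko: 12 oz; shredded cheddar: 21 tbsp; tomato paste: 7 tbsp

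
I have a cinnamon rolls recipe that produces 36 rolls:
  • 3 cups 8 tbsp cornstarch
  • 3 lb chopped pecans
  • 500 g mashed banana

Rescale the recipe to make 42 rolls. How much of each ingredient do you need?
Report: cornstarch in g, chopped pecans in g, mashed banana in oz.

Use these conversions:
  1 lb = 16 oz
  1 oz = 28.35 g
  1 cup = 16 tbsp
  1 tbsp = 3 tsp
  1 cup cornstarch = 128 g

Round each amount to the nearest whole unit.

cornstarch: 523 g; chopped pecans: 1588 g; mashed banana: 21 oz

Scaling factor: 42/36 = 7/6.
cornstarch: (3 cup + 8 tbsp = 3.5 cup) × 7/6 × 128 g/cup ≈ 523 g
chopped pecans: 3 lb × 7/6 × 16 oz/lb × 28.35 g/oz ≈ 1588 g
mashed banana: 500 g × 7/6 ÷ 28.35 g/oz ≈ 21 oz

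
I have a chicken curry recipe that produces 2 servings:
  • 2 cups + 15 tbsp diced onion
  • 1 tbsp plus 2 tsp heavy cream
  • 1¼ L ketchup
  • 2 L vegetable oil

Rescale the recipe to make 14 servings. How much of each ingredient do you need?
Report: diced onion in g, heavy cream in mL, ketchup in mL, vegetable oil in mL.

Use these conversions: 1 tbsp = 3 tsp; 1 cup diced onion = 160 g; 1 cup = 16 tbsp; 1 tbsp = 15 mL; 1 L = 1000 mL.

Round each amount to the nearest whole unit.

Scaling factor: 14/2 = 7.
diced onion: (2 cup + 15 tbsp = 2.9375 cup) × 7 × 160 g/cup = 3290 g
heavy cream: (1 tbsp + 2 tsp = 5/3 tbsp) × 7 × 15 mL/tbsp = 175 mL
ketchup: 1.25 L × 7 × 1000 mL/L = 8750 mL
vegetable oil: 2 L × 7 × 1000 mL/L = 14000 mL

diced onion: 3290 g; heavy cream: 175 mL; ketchup: 8750 mL; vegetable oil: 14000 mL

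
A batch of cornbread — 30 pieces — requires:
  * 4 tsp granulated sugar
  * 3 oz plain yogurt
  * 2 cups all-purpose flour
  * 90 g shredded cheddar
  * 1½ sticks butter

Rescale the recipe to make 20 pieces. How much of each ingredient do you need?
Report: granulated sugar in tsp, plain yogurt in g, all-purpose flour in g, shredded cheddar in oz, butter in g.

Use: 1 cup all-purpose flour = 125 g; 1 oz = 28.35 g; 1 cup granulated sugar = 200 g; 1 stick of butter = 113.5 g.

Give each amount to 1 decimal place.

granulated sugar: 2.7 tsp; plain yogurt: 56.7 g; all-purpose flour: 166.7 g; shredded cheddar: 2.1 oz; butter: 113.5 g

Scaling factor: 20/30 = 2/3.
granulated sugar: 4 tsp × 2/3 ≈ 2.7 tsp
plain yogurt: 3 oz × 2/3 × 28.35 g/oz = 56.7 g
all-purpose flour: 2 cup × 2/3 × 125 g/cup ≈ 166.7 g
shredded cheddar: 90 g × 2/3 ÷ 28.35 g/oz ≈ 2.1 oz
butter: 1.5 stick × 2/3 × 113.5 g/stick = 113.5 g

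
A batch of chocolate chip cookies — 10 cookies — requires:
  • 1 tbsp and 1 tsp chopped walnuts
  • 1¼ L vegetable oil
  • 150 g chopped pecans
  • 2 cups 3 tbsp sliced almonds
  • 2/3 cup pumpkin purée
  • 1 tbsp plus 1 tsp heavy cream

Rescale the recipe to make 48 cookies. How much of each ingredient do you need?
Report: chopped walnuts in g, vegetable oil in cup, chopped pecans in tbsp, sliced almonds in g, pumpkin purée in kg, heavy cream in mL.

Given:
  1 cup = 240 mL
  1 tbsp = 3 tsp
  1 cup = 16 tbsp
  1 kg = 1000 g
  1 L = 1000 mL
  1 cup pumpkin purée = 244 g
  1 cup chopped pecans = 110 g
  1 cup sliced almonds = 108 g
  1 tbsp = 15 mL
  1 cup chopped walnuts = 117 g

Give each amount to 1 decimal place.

chopped walnuts: 46.8 g; vegetable oil: 25.0 cup; chopped pecans: 104.7 tbsp; sliced almonds: 1134.0 g; pumpkin purée: 0.8 kg; heavy cream: 96.0 mL

Scaling factor: 48/10 = 24/5 = 4.8.
chopped walnuts: (1 tbsp + 1 tsp = 4/3 tbsp) × 24/5 ÷ 16 tbsp/cup × 117 g/cup = 46.8 g
vegetable oil: 1.25 L × 24/5 × 1000 mL/L ÷ 240 mL/cup = 25.0 cup
chopped pecans: 150 g × 24/5 ÷ 110 g/cup × 16 tbsp/cup ≈ 104.7 tbsp
sliced almonds: (2 cup + 3 tbsp = 2.1875 cup) × 24/5 × 108 g/cup = 1134.0 g
pumpkin purée: 2/3 cup × 24/5 × 244 g/cup ÷ 1000 g/kg ≈ 0.8 kg
heavy cream: (1 tbsp + 1 tsp = 4/3 tbsp) × 24/5 × 15 mL/tbsp = 96.0 mL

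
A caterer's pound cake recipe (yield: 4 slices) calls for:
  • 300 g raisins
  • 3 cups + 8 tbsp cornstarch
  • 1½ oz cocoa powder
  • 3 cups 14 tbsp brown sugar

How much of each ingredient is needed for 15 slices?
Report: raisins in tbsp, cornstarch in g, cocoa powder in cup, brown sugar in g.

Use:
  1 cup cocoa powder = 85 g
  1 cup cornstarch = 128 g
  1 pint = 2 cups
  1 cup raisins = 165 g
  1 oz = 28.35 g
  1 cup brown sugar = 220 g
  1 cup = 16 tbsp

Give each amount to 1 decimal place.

raisins: 109.1 tbsp; cornstarch: 1680.0 g; cocoa powder: 1.9 cup; brown sugar: 3196.9 g

Scaling factor: 15/4 = 3.75.
raisins: 300 g × 15/4 ÷ 165 g/cup × 16 tbsp/cup ≈ 109.1 tbsp
cornstarch: (3 cup + 8 tbsp = 3.5 cup) × 15/4 × 128 g/cup = 1680.0 g
cocoa powder: 1.5 oz × 15/4 × 28.35 g/oz ÷ 85 g/cup ≈ 1.9 cup
brown sugar: (3 cup + 14 tbsp = 3.875 cup) × 15/4 × 220 g/cup ≈ 3196.9 g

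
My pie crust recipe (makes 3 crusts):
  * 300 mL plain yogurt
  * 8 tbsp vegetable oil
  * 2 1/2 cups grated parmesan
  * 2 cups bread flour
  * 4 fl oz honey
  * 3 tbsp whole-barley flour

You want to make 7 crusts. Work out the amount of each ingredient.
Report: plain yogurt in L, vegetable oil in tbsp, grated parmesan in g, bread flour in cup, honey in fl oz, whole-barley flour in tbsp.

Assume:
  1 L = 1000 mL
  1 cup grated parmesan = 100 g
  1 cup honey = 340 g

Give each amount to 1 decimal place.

Scaling factor: 7/3.
plain yogurt: 300 mL × 7/3 ÷ 1000 mL/L = 0.7 L
vegetable oil: 8 tbsp × 7/3 ≈ 18.7 tbsp
grated parmesan: 2.5 cup × 7/3 × 100 g/cup ≈ 583.3 g
bread flour: 2 cup × 7/3 ≈ 4.7 cup
honey: 4 fl oz × 7/3 ≈ 9.3 fl oz
whole-barley flour: 3 tbsp × 7/3 = 7.0 tbsp

plain yogurt: 0.7 L; vegetable oil: 18.7 tbsp; grated parmesan: 583.3 g; bread flour: 4.7 cup; honey: 9.3 fl oz; whole-barley flour: 7.0 tbsp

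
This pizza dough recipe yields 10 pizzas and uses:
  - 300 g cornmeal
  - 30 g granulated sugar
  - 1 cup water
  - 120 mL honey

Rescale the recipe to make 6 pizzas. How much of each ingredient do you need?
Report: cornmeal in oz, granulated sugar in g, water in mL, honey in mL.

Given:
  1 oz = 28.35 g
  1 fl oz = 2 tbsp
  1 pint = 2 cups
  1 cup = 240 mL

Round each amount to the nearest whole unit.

Scaling factor: 6/10 = 3/5 = 0.6.
cornmeal: 300 g × 3/5 ÷ 28.35 g/oz ≈ 6 oz
granulated sugar: 30 g × 3/5 = 18 g
water: 1 cup × 3/5 × 240 mL/cup = 144 mL
honey: 120 mL × 3/5 = 72 mL

cornmeal: 6 oz; granulated sugar: 18 g; water: 144 mL; honey: 72 mL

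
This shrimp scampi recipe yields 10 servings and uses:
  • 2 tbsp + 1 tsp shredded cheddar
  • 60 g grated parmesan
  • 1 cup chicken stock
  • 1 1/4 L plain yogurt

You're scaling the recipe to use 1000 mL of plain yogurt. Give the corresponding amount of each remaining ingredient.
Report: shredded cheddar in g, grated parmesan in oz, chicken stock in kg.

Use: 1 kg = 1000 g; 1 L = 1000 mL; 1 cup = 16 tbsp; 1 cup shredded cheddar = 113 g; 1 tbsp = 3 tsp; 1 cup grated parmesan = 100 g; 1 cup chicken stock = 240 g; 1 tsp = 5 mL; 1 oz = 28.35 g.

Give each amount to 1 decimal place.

shredded cheddar: 13.2 g; grated parmesan: 1.7 oz; chicken stock: 0.2 kg

The original recipe has 1250 mL of plain yogurt, so the scaling factor is 1000 ÷ 1250 = 4/5 = 0.8.
shredded cheddar: (2 tbsp + 1 tsp = 7/3 tbsp) × 4/5 ÷ 16 tbsp/cup × 113 g/cup ≈ 13.2 g
grated parmesan: 60 g × 4/5 ÷ 28.35 g/oz ≈ 1.7 oz
chicken stock: 1 cup × 4/5 × 240 g/cup ÷ 1000 g/kg ≈ 0.2 kg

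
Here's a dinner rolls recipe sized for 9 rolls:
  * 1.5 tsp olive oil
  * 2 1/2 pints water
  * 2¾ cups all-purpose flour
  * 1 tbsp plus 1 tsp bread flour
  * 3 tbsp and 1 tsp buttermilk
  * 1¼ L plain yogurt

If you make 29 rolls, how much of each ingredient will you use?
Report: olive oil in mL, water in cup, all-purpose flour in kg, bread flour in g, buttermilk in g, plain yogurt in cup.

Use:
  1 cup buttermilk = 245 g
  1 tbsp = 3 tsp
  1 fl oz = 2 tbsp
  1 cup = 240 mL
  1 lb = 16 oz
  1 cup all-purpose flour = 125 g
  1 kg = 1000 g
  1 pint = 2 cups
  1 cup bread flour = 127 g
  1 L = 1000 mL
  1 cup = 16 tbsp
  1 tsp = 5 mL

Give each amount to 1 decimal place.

Scaling factor: 29/9.
olive oil: 1.5 tsp × 29/9 × 5 mL/tsp ≈ 24.2 mL
water: 2.5 pint × 29/9 × 2 cup/pint ≈ 16.1 cup
all-purpose flour: 2.75 cup × 29/9 × 125 g/cup ÷ 1000 g/kg ≈ 1.1 kg
bread flour: (1 tbsp + 1 tsp = 4/3 tbsp) × 29/9 ÷ 16 tbsp/cup × 127 g/cup ≈ 34.1 g
buttermilk: (3 tbsp + 1 tsp = 10/3 tbsp) × 29/9 ÷ 16 tbsp/cup × 245 g/cup ≈ 164.5 g
plain yogurt: 1.25 L × 29/9 × 1000 mL/L ÷ 240 mL/cup ≈ 16.8 cup

olive oil: 24.2 mL; water: 16.1 cup; all-purpose flour: 1.1 kg; bread flour: 34.1 g; buttermilk: 164.5 g; plain yogurt: 16.8 cup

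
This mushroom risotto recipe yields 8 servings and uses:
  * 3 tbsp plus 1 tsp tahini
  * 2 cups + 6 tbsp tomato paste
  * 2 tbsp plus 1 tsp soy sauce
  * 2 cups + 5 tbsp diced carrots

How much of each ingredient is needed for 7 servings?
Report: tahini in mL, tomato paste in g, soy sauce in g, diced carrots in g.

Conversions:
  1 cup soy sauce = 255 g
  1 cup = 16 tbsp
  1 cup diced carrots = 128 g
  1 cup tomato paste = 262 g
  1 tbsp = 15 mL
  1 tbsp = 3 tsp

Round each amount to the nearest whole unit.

Scaling factor: 7/8 = 0.875.
tahini: (3 tbsp + 1 tsp = 10/3 tbsp) × 7/8 × 15 mL/tbsp ≈ 44 mL
tomato paste: (2 cup + 6 tbsp = 2.375 cup) × 7/8 × 262 g/cup ≈ 544 g
soy sauce: (2 tbsp + 1 tsp = 7/3 tbsp) × 7/8 ÷ 16 tbsp/cup × 255 g/cup ≈ 33 g
diced carrots: (2 cup + 5 tbsp = 2.3125 cup) × 7/8 × 128 g/cup = 259 g

tahini: 44 mL; tomato paste: 544 g; soy sauce: 33 g; diced carrots: 259 g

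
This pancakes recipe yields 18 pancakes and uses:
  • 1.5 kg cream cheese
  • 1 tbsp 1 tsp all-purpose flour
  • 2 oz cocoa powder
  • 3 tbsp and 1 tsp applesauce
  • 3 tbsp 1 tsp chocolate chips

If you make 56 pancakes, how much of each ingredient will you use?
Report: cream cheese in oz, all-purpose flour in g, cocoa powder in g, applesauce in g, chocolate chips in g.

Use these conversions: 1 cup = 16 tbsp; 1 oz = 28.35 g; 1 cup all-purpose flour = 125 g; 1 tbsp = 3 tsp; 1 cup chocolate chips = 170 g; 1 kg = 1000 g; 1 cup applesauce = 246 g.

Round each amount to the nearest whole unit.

cream cheese: 165 oz; all-purpose flour: 32 g; cocoa powder: 176 g; applesauce: 159 g; chocolate chips: 110 g

Scaling factor: 56/18 = 28/9.
cream cheese: 1.5 kg × 28/9 × 1000 g/kg ÷ 28.35 g/oz ≈ 165 oz
all-purpose flour: (1 tbsp + 1 tsp = 4/3 tbsp) × 28/9 ÷ 16 tbsp/cup × 125 g/cup ≈ 32 g
cocoa powder: 2 oz × 28/9 × 28.35 g/oz ≈ 176 g
applesauce: (3 tbsp + 1 tsp = 10/3 tbsp) × 28/9 ÷ 16 tbsp/cup × 246 g/cup ≈ 159 g
chocolate chips: (3 tbsp + 1 tsp = 10/3 tbsp) × 28/9 ÷ 16 tbsp/cup × 170 g/cup ≈ 110 g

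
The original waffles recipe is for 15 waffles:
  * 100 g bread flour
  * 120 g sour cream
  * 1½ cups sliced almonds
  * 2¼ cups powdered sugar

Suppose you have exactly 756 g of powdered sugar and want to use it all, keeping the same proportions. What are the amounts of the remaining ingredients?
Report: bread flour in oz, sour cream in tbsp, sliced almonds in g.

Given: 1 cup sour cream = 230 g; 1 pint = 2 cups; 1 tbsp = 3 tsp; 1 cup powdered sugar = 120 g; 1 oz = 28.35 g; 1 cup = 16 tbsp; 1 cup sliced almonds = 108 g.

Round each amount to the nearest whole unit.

The original recipe has 270 g of powdered sugar, so the scaling factor is 756 ÷ 270 = 14/5 = 2.8.
bread flour: 100 g × 14/5 ÷ 28.35 g/oz ≈ 10 oz
sour cream: 120 g × 14/5 ÷ 230 g/cup × 16 tbsp/cup ≈ 23 tbsp
sliced almonds: 1.5 cup × 14/5 × 108 g/cup ≈ 454 g

bread flour: 10 oz; sour cream: 23 tbsp; sliced almonds: 454 g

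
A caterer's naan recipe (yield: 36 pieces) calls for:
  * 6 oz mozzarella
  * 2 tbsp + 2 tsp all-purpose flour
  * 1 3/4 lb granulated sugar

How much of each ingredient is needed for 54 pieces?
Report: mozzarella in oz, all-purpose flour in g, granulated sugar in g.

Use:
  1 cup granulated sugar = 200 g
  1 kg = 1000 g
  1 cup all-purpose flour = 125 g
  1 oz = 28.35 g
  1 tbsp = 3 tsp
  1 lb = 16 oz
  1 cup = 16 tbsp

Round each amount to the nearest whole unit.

mozzarella: 9 oz; all-purpose flour: 31 g; granulated sugar: 1191 g

Scaling factor: 54/36 = 3/2 = 1.5.
mozzarella: 6 oz × 3/2 = 9 oz
all-purpose flour: (2 tbsp + 2 tsp = 8/3 tbsp) × 3/2 ÷ 16 tbsp/cup × 125 g/cup ≈ 31 g
granulated sugar: 1.75 lb × 3/2 × 16 oz/lb × 28.35 g/oz ≈ 1191 g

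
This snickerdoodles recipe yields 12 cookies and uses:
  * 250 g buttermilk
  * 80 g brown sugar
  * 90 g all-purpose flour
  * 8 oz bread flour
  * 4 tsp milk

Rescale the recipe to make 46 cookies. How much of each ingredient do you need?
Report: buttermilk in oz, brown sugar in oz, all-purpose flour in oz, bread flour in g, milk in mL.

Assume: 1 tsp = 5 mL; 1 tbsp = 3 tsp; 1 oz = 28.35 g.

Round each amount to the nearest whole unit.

Scaling factor: 46/12 = 23/6.
buttermilk: 250 g × 23/6 ÷ 28.35 g/oz ≈ 34 oz
brown sugar: 80 g × 23/6 ÷ 28.35 g/oz ≈ 11 oz
all-purpose flour: 90 g × 23/6 ÷ 28.35 g/oz ≈ 12 oz
bread flour: 8 oz × 23/6 × 28.35 g/oz ≈ 869 g
milk: 4 tsp × 23/6 × 5 mL/tsp ≈ 77 mL

buttermilk: 34 oz; brown sugar: 11 oz; all-purpose flour: 12 oz; bread flour: 869 g; milk: 77 mL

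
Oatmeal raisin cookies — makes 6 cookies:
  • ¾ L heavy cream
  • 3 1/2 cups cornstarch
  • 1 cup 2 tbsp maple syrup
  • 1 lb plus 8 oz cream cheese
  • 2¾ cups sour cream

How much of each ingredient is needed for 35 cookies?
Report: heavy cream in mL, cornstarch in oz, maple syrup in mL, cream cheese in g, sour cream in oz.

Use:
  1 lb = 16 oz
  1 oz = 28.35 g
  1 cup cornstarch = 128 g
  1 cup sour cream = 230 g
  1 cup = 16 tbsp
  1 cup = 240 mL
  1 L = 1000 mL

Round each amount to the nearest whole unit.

heavy cream: 4375 mL; cornstarch: 92 oz; maple syrup: 1575 mL; cream cheese: 3969 g; sour cream: 130 oz

Scaling factor: 35/6.
heavy cream: 0.75 L × 35/6 × 1000 mL/L = 4375 mL
cornstarch: 3.5 cup × 35/6 × 128 g/cup ÷ 28.35 g/oz ≈ 92 oz
maple syrup: (1 cup + 2 tbsp = 1.125 cup) × 35/6 × 240 mL/cup = 1575 mL
cream cheese: (1 lb + 8 oz = 1.5 lb) × 35/6 × 16 oz/lb × 28.35 g/oz = 3969 g
sour cream: 2.75 cup × 35/6 × 230 g/cup ÷ 28.35 g/oz ≈ 130 oz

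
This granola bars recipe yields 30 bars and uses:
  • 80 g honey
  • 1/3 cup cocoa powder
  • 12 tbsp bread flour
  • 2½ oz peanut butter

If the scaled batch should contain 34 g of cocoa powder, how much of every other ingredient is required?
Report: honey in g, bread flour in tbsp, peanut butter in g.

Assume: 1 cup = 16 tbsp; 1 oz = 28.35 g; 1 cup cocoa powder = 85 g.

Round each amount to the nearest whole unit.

The original recipe has 85/3 g of cocoa powder, so the scaling factor is 34 ÷ 85/3 = 6/5 = 1.2.
honey: 80 g × 6/5 = 96 g
bread flour: 12 tbsp × 6/5 ≈ 14 tbsp
peanut butter: 2.5 oz × 6/5 × 28.35 g/oz ≈ 85 g

honey: 96 g; bread flour: 14 tbsp; peanut butter: 85 g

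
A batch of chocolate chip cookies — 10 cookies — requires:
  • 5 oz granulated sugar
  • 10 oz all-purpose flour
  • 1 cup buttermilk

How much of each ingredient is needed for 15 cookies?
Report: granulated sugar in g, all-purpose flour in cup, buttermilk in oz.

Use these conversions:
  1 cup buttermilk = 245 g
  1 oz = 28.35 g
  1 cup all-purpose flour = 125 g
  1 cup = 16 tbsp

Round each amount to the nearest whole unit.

Scaling factor: 15/10 = 3/2 = 1.5.
granulated sugar: 5 oz × 3/2 × 28.35 g/oz ≈ 213 g
all-purpose flour: 10 oz × 3/2 × 28.35 g/oz ÷ 125 g/cup ≈ 3 cup
buttermilk: 1 cup × 3/2 × 245 g/cup ÷ 28.35 g/oz ≈ 13 oz

granulated sugar: 213 g; all-purpose flour: 3 cup; buttermilk: 13 oz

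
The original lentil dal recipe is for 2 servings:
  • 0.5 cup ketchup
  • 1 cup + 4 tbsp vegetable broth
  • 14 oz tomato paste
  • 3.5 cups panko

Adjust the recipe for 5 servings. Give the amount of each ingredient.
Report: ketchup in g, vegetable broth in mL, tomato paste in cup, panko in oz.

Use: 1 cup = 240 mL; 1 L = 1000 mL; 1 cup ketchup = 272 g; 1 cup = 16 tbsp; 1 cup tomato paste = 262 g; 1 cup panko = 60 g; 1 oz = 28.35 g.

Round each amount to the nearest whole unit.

ketchup: 340 g; vegetable broth: 750 mL; tomato paste: 4 cup; panko: 19 oz

Scaling factor: 5/2 = 2.5.
ketchup: 0.5 cup × 5/2 × 272 g/cup = 340 g
vegetable broth: (1 cup + 4 tbsp = 1.25 cup) × 5/2 × 240 mL/cup = 750 mL
tomato paste: 14 oz × 5/2 × 28.35 g/oz ÷ 262 g/cup ≈ 4 cup
panko: 3.5 cup × 5/2 × 60 g/cup ÷ 28.35 g/oz ≈ 19 oz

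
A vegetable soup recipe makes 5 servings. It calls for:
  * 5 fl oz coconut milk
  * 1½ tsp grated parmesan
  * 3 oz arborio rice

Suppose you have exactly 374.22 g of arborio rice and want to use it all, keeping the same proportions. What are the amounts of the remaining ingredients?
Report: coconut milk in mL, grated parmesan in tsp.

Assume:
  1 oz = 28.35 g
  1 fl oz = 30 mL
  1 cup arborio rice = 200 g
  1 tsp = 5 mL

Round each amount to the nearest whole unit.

The original recipe has 85.05 g of arborio rice, so the scaling factor is 374.22 ÷ 85.05 = 22/5 = 4.4.
coconut milk: 5 fl oz × 22/5 × 30 mL/fl oz = 660 mL
grated parmesan: 1.5 tsp × 22/5 ≈ 7 tsp

coconut milk: 660 mL; grated parmesan: 7 tsp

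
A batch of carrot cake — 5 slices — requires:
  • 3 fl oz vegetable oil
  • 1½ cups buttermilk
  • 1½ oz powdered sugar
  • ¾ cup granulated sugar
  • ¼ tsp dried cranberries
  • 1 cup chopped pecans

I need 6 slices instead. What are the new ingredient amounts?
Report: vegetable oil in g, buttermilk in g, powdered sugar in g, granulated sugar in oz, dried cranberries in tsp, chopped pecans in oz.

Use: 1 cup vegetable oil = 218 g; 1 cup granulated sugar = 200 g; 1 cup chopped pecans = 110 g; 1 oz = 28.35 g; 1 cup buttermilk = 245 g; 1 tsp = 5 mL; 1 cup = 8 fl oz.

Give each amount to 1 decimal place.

Scaling factor: 6/5 = 1.2.
vegetable oil: 3 fl oz × 6/5 ÷ 8 fl oz/cup × 218 g/cup = 98.1 g
buttermilk: 1.5 cup × 6/5 × 245 g/cup = 441.0 g
powdered sugar: 1.5 oz × 6/5 × 28.35 g/oz ≈ 51.0 g
granulated sugar: 0.75 cup × 6/5 × 200 g/cup ÷ 28.35 g/oz ≈ 6.3 oz
dried cranberries: 0.25 tsp × 6/5 = 0.3 tsp
chopped pecans: 1 cup × 6/5 × 110 g/cup ÷ 28.35 g/oz ≈ 4.7 oz

vegetable oil: 98.1 g; buttermilk: 441.0 g; powdered sugar: 51.0 g; granulated sugar: 6.3 oz; dried cranberries: 0.3 tsp; chopped pecans: 4.7 oz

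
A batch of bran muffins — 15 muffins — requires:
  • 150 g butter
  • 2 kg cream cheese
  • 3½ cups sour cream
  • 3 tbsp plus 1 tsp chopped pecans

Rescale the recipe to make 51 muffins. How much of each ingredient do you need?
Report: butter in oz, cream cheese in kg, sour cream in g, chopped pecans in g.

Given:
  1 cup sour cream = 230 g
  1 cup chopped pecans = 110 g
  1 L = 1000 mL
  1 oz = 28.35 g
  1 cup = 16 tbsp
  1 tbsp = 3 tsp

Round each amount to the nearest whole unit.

Scaling factor: 51/15 = 17/5 = 3.4.
butter: 150 g × 17/5 ÷ 28.35 g/oz ≈ 18 oz
cream cheese: 2 kg × 17/5 ≈ 7 kg
sour cream: 3.5 cup × 17/5 × 230 g/cup = 2737 g
chopped pecans: (3 tbsp + 1 tsp = 10/3 tbsp) × 17/5 ÷ 16 tbsp/cup × 110 g/cup ≈ 78 g

butter: 18 oz; cream cheese: 7 kg; sour cream: 2737 g; chopped pecans: 78 g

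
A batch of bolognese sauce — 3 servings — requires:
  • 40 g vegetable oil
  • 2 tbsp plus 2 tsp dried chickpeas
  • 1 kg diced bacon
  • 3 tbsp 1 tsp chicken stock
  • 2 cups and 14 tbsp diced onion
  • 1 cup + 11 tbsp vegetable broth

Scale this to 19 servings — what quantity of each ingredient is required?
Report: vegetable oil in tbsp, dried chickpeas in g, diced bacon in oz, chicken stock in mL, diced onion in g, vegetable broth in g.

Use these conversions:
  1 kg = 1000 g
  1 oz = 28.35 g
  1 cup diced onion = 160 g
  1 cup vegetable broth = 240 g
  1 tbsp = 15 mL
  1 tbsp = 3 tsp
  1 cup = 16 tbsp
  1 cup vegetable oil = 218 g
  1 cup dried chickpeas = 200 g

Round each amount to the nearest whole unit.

vegetable oil: 19 tbsp; dried chickpeas: 211 g; diced bacon: 223 oz; chicken stock: 317 mL; diced onion: 2913 g; vegetable broth: 2565 g

Scaling factor: 19/3.
vegetable oil: 40 g × 19/3 ÷ 218 g/cup × 16 tbsp/cup ≈ 19 tbsp
dried chickpeas: (2 tbsp + 2 tsp = 8/3 tbsp) × 19/3 ÷ 16 tbsp/cup × 200 g/cup ≈ 211 g
diced bacon: 1 kg × 19/3 × 1000 g/kg ÷ 28.35 g/oz ≈ 223 oz
chicken stock: (3 tbsp + 1 tsp = 10/3 tbsp) × 19/3 × 15 mL/tbsp ≈ 317 mL
diced onion: (2 cup + 14 tbsp = 2.875 cup) × 19/3 × 160 g/cup ≈ 2913 g
vegetable broth: (1 cup + 11 tbsp = 1.6875 cup) × 19/3 × 240 g/cup = 2565 g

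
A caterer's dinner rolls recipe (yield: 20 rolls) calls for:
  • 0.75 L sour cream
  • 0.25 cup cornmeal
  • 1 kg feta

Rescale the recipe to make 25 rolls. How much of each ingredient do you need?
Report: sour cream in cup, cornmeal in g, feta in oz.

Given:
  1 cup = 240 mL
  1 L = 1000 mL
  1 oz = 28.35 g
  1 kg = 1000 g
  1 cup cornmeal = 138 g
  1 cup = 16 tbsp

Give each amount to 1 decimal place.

sour cream: 3.9 cup; cornmeal: 43.1 g; feta: 44.1 oz

Scaling factor: 25/20 = 5/4 = 1.25.
sour cream: 0.75 L × 5/4 × 1000 mL/L ÷ 240 mL/cup ≈ 3.9 cup
cornmeal: 0.25 cup × 5/4 × 138 g/cup ≈ 43.1 g
feta: 1 kg × 5/4 × 1000 g/kg ÷ 28.35 g/oz ≈ 44.1 oz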